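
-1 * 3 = -3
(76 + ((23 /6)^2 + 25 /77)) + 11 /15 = 1271689 /13860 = 91.75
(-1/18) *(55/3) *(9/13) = -55/78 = -0.71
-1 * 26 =-26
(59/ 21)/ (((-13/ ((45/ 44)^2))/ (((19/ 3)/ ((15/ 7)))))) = -16815/ 25168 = -0.67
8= 8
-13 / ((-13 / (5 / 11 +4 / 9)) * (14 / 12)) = 0.77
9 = 9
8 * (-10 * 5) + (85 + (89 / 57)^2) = -1015514 / 3249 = -312.56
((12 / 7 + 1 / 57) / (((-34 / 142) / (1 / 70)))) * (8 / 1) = -196244 / 237405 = -0.83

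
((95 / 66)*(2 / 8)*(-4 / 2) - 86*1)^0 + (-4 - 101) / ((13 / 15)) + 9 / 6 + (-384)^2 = 3830771 / 26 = 147337.35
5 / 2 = 2.50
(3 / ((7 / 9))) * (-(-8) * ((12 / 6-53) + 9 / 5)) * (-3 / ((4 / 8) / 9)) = 2869344 / 35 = 81981.26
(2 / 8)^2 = 1 / 16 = 0.06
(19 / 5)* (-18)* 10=-684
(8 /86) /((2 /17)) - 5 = -181 /43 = -4.21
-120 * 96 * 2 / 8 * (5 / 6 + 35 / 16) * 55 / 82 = -239250 / 41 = -5835.37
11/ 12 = 0.92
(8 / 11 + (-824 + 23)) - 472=-13995 / 11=-1272.27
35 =35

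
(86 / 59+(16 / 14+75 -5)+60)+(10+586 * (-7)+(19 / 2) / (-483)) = -32237591 / 8142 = -3959.42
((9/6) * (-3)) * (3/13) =-27/26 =-1.04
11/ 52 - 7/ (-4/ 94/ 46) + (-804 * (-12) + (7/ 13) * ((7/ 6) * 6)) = 895387/ 52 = 17218.98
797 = 797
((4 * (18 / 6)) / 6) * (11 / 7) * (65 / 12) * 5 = 85.12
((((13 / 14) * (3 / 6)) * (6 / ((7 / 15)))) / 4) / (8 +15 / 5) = 585 / 4312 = 0.14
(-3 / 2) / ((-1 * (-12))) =-1 / 8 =-0.12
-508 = -508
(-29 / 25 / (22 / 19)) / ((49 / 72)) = -19836 / 13475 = -1.47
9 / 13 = 0.69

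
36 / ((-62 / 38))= -684 / 31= -22.06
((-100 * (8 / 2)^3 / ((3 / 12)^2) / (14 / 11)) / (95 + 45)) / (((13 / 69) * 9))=-647680 / 1911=-338.92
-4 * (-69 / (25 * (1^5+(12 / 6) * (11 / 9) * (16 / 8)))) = 2484 / 1325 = 1.87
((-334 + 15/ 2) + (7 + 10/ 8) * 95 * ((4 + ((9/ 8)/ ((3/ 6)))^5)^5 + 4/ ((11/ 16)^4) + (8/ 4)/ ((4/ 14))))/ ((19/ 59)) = 247151051293993764392634540114359/ 113891530976572473344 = 2170056449103.60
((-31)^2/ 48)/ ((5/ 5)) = 961/ 48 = 20.02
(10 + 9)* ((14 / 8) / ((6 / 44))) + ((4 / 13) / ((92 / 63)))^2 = 130817477 / 536406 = 243.88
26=26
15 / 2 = 7.50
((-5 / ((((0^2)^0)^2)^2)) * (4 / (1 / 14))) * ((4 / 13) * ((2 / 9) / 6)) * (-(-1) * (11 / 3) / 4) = -3080 / 1053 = -2.92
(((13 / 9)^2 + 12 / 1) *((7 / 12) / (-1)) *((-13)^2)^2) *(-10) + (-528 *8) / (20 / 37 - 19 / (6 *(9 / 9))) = 60492357883 / 25758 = 2348488.15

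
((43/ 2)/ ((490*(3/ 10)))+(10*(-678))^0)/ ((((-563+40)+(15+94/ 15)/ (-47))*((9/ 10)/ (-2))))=395975/ 81371997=0.00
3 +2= 5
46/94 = 23/47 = 0.49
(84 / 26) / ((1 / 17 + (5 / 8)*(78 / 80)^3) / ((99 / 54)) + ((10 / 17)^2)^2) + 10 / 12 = 13284122167205 / 1716344775366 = 7.74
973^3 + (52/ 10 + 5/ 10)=921167322.70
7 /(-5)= -1.40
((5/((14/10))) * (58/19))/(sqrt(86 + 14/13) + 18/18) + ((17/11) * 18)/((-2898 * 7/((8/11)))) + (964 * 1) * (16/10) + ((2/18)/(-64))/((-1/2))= 2900 * sqrt(3679)/148827 + 2146328835711589/1391663417760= 1543.46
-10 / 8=-5 / 4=-1.25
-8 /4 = -2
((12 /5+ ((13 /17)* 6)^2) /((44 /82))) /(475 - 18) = 0.10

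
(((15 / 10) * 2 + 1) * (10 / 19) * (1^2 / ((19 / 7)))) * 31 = 8680 / 361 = 24.04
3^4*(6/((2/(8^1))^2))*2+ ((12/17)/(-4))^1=264381/17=15551.82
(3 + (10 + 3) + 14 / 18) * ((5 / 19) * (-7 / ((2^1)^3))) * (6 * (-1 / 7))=755 / 228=3.31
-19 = -19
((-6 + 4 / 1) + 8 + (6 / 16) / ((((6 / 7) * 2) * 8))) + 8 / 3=6677 / 768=8.69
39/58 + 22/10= 833/290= 2.87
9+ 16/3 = 43/3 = 14.33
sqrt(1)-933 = -932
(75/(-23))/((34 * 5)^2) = -3/26588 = -0.00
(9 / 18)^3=0.12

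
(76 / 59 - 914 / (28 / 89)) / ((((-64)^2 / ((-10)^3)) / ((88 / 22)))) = 299830375 / 105728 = 2835.87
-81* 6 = -486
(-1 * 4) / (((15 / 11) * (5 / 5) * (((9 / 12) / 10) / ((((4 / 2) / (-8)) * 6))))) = 176 / 3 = 58.67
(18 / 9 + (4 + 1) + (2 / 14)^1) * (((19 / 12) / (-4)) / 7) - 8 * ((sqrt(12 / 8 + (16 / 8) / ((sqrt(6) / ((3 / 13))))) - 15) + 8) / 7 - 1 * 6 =1877 / 1176 - 4 * sqrt(52 * sqrt(6) + 1014) / 91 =0.11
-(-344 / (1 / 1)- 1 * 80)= 424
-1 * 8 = -8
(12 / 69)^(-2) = 529 / 16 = 33.06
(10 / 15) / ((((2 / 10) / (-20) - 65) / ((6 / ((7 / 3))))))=-400 / 15169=-0.03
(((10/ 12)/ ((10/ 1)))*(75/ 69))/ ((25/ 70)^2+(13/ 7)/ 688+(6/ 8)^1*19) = 210700/ 33450303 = 0.01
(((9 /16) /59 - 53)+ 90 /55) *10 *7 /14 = -2666305 /10384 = -256.77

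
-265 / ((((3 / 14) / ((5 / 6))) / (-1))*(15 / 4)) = 7420 / 27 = 274.81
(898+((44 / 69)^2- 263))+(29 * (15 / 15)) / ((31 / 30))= 97922371 / 147591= 663.47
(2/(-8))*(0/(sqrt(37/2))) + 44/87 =44/87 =0.51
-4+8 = 4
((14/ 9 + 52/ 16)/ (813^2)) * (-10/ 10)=-173/ 23794884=-0.00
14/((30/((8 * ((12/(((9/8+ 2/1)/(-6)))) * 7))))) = -75264/125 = -602.11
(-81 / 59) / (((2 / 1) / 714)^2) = -10323369 / 59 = -174972.36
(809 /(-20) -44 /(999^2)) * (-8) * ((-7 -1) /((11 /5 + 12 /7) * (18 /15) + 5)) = -266.97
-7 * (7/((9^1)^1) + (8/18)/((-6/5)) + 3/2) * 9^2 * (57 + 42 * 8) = -850059/2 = -425029.50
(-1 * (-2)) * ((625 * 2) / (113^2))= 2500 / 12769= 0.20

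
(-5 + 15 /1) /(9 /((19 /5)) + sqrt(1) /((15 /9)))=475 /141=3.37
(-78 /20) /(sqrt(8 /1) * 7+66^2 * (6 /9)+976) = -3783 /3763502+273 * sqrt(2) /75270040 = -0.00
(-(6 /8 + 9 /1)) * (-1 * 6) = 117 /2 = 58.50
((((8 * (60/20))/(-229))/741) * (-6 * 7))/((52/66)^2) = 91476/9559147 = 0.01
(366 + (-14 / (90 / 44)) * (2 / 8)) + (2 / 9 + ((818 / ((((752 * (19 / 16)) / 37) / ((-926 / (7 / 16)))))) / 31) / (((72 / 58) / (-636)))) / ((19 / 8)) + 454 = 9204707936513 / 18409195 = 500006.00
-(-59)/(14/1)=59/14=4.21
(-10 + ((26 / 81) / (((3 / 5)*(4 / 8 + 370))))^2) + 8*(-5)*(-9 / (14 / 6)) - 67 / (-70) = 145.24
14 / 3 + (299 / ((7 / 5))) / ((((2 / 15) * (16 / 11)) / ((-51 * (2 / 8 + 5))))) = -113222033 / 384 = -294849.04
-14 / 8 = -7 / 4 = -1.75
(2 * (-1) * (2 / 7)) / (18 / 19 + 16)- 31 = -34975 / 1127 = -31.03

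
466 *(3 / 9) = 155.33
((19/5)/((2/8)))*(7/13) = 532/65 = 8.18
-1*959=-959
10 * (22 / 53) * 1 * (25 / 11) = 500 / 53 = 9.43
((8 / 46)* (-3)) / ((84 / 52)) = -52 / 161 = -0.32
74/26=37/13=2.85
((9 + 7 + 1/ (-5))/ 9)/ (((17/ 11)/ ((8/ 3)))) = 6952/ 2295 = 3.03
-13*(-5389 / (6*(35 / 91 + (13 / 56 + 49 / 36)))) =76502244 / 12959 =5903.41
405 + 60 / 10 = 411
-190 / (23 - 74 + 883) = -95 / 416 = -0.23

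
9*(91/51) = 273/17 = 16.06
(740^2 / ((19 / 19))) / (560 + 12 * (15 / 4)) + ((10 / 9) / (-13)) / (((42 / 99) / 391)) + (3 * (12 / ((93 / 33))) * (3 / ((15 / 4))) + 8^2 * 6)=6249460957 / 5120115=1220.57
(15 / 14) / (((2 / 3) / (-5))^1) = -225 / 28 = -8.04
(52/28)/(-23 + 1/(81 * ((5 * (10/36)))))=-2925/36211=-0.08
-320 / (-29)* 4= 1280 / 29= 44.14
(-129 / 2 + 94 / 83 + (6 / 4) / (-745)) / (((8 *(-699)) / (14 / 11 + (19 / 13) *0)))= 6857291 / 475449315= 0.01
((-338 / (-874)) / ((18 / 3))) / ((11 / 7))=1183 / 28842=0.04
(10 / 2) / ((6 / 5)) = 25 / 6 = 4.17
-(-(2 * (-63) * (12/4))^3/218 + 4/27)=-729137488/2943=-247753.14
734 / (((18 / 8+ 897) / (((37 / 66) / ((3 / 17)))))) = 923372 / 356103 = 2.59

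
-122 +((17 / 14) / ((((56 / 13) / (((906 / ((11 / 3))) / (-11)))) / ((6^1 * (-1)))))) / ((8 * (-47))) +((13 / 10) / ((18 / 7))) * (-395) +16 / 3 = -25397652409 / 80254944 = -316.46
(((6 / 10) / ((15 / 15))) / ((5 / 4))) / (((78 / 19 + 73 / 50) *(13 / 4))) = 1824 / 68731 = 0.03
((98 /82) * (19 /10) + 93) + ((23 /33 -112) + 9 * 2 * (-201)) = -49168457 /13530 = -3634.03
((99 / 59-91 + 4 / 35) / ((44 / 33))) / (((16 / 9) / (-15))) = 7460667 / 13216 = 564.52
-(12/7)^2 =-144/49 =-2.94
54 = 54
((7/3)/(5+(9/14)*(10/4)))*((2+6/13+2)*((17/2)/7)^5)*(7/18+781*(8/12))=386188325287/178181640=2167.39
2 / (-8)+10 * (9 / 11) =349 / 44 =7.93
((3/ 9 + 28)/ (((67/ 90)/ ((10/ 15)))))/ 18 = 850/ 603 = 1.41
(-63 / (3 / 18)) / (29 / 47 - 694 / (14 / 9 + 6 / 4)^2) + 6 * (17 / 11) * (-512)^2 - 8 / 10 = 1401177528450022 / 576427885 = 2430794.15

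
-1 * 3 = -3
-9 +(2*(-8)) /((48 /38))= -65 /3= -21.67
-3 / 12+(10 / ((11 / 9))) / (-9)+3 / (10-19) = -197 / 132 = -1.49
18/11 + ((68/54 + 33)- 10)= 7691/297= 25.90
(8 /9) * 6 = 16 /3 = 5.33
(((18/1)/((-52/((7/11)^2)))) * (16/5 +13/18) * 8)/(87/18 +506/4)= -51891/1549405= -0.03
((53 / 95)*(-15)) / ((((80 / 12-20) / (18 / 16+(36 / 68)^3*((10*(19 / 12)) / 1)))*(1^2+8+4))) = 0.17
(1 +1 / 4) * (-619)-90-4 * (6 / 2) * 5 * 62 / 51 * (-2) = -48815 / 68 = -717.87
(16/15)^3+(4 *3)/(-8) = -1933/6750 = -0.29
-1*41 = -41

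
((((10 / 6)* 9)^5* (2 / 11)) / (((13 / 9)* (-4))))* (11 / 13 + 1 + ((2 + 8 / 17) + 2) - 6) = -239203125 / 31603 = -7569.00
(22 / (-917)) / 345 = -0.00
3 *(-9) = -27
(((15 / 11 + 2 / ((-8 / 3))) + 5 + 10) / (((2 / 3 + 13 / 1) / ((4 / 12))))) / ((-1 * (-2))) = 687 / 3608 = 0.19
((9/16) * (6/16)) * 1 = 27/128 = 0.21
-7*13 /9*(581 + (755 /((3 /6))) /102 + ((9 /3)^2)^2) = -3141047 /459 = -6843.24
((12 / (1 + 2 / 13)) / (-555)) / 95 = -0.00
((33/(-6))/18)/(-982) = 11/35352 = 0.00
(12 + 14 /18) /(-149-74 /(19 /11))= -437 /6561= -0.07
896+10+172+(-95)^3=-856297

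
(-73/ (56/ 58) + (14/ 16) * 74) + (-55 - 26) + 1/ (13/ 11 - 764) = -91.86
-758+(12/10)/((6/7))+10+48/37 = -137881/185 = -745.30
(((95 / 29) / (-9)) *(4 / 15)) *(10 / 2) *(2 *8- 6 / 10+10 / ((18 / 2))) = -56468 / 7047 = -8.01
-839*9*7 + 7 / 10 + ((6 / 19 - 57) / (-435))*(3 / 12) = -582476067 / 11020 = -52856.27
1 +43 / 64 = 107 / 64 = 1.67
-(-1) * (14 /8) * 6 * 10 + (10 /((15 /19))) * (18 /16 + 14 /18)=13943 /108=129.10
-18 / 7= -2.57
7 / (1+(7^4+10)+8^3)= 7 / 2924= 0.00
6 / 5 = 1.20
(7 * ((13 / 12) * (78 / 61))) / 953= 0.01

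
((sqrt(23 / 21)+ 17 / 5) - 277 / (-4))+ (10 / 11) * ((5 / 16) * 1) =sqrt(483) / 21+ 32091 / 440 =73.98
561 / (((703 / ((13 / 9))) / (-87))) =-70499 / 703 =-100.28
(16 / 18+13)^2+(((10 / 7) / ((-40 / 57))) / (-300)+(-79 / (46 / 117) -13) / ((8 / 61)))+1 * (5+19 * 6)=-3441114839 / 2608200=-1319.34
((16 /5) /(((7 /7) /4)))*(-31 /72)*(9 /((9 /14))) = -3472 /45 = -77.16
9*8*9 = 648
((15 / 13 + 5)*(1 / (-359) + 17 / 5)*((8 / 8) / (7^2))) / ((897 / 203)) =2829472 / 29304093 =0.10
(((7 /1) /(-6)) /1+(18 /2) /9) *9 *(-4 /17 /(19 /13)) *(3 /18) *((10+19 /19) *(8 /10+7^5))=12017577 /1615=7441.22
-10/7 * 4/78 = -20/273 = -0.07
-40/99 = -0.40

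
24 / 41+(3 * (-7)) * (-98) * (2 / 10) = 84498 / 205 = 412.19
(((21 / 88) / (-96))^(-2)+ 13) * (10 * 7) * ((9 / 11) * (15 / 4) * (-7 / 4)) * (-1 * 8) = 5353082775 / 11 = 486643888.64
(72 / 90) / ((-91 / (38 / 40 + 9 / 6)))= -7 / 325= -0.02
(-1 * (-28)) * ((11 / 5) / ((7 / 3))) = 132 / 5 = 26.40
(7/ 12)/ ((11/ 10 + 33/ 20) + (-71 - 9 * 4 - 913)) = -7/ 12207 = -0.00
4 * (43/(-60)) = -43/15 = -2.87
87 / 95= 0.92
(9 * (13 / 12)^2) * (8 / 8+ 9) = 845 / 8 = 105.62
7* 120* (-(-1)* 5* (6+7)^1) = 54600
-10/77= -0.13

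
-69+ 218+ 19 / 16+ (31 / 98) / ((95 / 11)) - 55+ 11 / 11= 7166773 / 74480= 96.22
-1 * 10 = -10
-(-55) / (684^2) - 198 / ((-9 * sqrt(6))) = 55 / 467856 + 11 * sqrt(6) / 3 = 8.98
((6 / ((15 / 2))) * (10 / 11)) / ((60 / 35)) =14 / 33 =0.42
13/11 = 1.18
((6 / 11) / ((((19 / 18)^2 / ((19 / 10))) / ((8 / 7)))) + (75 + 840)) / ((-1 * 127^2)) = -6701001 / 117983635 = -0.06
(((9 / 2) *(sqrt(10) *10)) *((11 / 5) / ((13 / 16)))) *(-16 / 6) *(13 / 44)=-96 *sqrt(10)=-303.58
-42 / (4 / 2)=-21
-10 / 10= -1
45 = 45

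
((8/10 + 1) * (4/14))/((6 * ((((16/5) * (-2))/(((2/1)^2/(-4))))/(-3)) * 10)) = -9/2240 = -0.00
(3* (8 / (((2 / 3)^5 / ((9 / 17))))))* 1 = 6561 / 68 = 96.49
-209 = -209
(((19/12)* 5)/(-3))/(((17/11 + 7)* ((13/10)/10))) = -26125/10998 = -2.38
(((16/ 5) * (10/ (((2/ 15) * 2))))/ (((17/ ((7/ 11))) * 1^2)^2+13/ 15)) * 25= 551250/ 131293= 4.20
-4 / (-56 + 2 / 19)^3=6859 / 299442582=0.00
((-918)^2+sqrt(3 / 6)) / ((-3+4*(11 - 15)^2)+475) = sqrt(2) / 1072+210681 / 134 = 1572.25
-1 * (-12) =12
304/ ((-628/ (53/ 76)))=-53/ 157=-0.34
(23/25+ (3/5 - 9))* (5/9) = -187/45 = -4.16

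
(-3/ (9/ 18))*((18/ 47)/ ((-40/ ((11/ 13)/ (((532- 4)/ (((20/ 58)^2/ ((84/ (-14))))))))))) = -15/ 8221616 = -0.00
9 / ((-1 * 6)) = -3 / 2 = -1.50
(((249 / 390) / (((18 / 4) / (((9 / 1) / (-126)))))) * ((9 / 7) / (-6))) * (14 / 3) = 83 / 8190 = 0.01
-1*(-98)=98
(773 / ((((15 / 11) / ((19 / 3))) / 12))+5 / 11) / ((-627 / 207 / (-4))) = 653989636 / 11495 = 56893.40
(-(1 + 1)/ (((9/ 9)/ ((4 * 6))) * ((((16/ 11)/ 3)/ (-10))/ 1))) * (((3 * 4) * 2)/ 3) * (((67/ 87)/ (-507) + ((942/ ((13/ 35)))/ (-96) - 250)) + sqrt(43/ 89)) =-10729488385/ 4901 + 7920 * sqrt(3827)/ 89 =-2183739.63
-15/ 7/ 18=-5/ 42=-0.12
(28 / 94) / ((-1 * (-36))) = 7 / 846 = 0.01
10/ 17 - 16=-262/ 17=-15.41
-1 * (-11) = 11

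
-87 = -87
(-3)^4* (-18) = -1458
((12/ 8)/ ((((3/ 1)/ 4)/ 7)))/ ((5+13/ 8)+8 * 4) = 112/ 309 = 0.36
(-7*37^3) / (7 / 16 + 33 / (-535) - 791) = 3035127760 / 6767743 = 448.47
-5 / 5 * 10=-10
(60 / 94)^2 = 900 / 2209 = 0.41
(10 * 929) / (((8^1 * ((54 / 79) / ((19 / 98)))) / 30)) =34860725 / 3528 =9881.16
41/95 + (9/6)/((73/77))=27931/13870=2.01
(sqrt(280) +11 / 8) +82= 2 * sqrt(70) +667 / 8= 100.11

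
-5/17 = -0.29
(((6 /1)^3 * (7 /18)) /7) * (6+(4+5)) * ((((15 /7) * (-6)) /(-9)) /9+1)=1460 /7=208.57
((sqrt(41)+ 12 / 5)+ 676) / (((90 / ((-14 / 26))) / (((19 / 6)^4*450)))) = -193396364 / 1053 - 4561235*sqrt(41) / 16848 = -185395.77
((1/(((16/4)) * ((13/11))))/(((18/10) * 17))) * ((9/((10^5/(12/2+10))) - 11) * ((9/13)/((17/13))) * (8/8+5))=-0.24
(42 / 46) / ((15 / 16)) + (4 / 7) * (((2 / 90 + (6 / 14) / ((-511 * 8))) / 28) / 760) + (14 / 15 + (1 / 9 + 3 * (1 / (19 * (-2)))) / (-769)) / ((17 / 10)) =7319590871982253 / 4806323025470400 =1.52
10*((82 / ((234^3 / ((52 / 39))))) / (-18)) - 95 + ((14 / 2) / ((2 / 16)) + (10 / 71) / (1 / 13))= -114119745644 / 3070292121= -37.17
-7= -7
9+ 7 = 16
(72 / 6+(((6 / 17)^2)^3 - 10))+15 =410385329 / 24137569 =17.00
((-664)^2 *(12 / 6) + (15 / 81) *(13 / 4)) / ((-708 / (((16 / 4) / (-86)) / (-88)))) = -95233601 / 144669888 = -0.66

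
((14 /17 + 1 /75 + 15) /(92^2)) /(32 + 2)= 631 /11466075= 0.00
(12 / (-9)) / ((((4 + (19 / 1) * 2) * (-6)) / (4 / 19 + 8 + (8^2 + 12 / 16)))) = 5545 / 14364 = 0.39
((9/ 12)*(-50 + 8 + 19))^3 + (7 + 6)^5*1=23434243/ 64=366160.05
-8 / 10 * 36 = -144 / 5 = -28.80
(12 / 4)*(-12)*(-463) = 16668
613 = 613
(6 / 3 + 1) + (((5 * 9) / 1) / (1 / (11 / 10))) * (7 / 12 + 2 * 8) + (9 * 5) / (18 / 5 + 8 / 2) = 126129 / 152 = 829.80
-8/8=-1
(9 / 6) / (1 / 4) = 6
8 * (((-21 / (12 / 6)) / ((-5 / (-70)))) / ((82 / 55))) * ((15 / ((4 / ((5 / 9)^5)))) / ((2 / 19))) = -800078125 / 538002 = -1487.13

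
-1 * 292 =-292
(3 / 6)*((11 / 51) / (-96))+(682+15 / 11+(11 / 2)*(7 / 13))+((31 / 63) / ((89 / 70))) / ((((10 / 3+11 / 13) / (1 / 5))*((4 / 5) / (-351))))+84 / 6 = 14060983601545 / 20313513792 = 692.20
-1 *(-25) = 25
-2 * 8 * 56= -896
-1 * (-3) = 3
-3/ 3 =-1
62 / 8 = 31 / 4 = 7.75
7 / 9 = 0.78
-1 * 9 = -9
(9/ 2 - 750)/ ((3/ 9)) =-4473/ 2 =-2236.50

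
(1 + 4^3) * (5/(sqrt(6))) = 325 * sqrt(6)/6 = 132.68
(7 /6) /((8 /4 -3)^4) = 7 /6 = 1.17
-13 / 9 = -1.44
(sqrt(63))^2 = 63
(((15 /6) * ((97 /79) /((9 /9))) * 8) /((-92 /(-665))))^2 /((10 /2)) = 20804475125 /3301489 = 6301.54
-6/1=-6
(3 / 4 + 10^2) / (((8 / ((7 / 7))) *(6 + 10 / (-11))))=4433 / 1792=2.47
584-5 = 579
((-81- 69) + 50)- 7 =-107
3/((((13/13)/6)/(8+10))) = 324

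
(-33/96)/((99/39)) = -13/96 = -0.14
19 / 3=6.33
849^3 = 611960049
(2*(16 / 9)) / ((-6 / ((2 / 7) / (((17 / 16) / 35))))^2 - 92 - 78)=-204800 / 9768591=-0.02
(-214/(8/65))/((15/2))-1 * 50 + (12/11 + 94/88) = -279.67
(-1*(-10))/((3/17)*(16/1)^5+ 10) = 85/1572949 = 0.00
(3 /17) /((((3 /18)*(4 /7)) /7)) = 12.97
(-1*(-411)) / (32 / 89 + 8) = 12193 / 248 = 49.17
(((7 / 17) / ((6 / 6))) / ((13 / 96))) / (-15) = -0.20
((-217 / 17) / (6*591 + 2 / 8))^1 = -868 / 241145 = -0.00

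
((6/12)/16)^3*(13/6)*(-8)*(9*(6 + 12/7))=-0.04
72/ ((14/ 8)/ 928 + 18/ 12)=267264/ 5575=47.94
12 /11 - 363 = -3981 /11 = -361.91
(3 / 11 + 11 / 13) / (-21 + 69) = 10 / 429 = 0.02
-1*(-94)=94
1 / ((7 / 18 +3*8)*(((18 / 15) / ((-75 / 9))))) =-125 / 439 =-0.28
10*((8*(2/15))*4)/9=128/27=4.74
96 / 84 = 8 / 7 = 1.14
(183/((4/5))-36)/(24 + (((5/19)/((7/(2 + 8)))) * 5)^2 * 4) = 13638219/2698144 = 5.05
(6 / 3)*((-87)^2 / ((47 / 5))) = 75690 / 47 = 1610.43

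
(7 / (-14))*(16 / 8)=-1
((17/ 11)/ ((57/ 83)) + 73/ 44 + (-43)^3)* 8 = -398787502/ 627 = -636024.72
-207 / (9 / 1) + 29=6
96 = 96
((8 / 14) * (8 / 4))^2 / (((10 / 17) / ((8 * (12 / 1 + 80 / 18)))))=644096 / 2205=292.11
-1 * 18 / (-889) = 18 / 889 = 0.02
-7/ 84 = -1/ 12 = -0.08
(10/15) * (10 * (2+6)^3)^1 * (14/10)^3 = 702464/75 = 9366.19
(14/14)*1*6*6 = 36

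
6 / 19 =0.32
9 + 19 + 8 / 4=30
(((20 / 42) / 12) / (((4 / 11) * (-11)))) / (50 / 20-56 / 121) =-605 / 124236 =-0.00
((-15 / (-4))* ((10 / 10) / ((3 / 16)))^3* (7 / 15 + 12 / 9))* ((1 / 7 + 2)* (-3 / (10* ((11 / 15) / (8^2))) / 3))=-1474560 / 77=-19150.13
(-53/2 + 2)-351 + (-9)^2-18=-312.50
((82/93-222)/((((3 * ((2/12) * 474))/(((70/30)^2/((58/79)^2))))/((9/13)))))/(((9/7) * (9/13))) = -139305677/19005759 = -7.33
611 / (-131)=-611 / 131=-4.66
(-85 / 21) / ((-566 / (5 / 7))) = 425 / 83202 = 0.01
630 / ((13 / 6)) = 3780 / 13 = 290.77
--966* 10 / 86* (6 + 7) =62790 / 43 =1460.23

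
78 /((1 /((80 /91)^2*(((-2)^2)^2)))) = 614400 /637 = 964.52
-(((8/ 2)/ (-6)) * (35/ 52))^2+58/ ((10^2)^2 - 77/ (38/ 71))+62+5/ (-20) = 70130892691/ 1139329386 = 61.55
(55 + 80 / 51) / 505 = 577 / 5151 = 0.11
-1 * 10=-10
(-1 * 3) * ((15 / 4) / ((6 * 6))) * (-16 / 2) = 5 / 2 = 2.50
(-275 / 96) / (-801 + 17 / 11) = 3025 / 844224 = 0.00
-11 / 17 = -0.65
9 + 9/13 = 126/13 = 9.69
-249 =-249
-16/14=-8/7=-1.14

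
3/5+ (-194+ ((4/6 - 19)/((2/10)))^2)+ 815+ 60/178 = 36143983/4005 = 9024.71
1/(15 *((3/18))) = 0.40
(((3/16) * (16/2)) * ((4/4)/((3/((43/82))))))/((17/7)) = 301/2788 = 0.11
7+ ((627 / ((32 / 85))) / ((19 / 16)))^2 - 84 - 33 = 7867585 / 4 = 1966896.25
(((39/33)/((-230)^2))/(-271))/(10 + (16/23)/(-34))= -221/26753282600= -0.00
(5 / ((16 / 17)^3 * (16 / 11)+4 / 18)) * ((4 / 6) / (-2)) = -162129 / 139582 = -1.16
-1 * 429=-429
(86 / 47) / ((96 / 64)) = 172 / 141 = 1.22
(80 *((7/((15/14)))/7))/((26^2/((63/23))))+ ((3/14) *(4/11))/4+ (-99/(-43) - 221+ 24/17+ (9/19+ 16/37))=-66462679138333/307615322014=-216.06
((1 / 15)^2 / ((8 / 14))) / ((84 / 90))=1 / 120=0.01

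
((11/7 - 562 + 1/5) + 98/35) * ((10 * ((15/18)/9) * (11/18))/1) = -536525/1701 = -315.42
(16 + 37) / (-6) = -53 / 6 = -8.83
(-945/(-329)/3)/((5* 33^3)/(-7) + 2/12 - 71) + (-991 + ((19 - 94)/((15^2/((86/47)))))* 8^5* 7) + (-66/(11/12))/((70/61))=-150405297905567/1067030895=-140956.84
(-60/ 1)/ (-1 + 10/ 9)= -540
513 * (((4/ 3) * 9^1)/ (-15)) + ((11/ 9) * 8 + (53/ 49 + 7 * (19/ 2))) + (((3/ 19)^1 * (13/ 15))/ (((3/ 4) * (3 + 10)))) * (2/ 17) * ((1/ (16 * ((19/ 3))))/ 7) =-901346707/ 2706417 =-333.04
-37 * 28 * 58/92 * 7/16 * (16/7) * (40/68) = -150220/391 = -384.19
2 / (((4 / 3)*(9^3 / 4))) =2 / 243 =0.01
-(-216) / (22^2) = 54 / 121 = 0.45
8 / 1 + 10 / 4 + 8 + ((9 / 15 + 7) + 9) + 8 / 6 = 1093 / 30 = 36.43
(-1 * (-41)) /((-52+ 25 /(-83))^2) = 282449 /18844281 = 0.01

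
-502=-502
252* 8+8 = 2024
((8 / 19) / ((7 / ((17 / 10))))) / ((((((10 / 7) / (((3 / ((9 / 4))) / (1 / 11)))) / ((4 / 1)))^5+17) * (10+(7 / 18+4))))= 2215587460939776 / 5300023701765902005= 0.00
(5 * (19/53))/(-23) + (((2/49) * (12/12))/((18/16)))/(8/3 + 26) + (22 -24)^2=30230453/7705299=3.92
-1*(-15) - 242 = -227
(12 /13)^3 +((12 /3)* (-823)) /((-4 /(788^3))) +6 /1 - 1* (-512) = 884725500523006 /2197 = 402697087174.79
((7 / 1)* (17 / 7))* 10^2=1700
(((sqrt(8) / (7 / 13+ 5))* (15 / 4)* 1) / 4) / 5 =0.10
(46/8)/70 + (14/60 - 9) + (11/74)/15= -89869/10360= -8.67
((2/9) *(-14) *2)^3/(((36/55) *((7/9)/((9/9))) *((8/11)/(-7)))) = 3320240/729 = 4554.51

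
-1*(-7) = 7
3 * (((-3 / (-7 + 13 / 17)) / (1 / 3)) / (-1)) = -459 / 106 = -4.33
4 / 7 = 0.57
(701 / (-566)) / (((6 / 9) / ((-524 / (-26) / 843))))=-91831 / 2067598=-0.04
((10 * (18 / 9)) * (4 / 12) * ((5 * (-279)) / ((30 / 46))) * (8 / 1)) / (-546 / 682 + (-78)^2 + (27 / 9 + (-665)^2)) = -38901280 / 152874119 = -0.25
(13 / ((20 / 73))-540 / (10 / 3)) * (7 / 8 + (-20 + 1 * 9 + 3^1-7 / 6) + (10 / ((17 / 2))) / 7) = 53153491 / 57120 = 930.56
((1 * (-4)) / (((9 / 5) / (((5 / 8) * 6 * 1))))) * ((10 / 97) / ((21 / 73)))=-18250 / 6111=-2.99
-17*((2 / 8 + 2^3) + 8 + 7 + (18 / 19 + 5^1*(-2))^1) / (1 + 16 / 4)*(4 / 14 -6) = 36686 / 133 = 275.83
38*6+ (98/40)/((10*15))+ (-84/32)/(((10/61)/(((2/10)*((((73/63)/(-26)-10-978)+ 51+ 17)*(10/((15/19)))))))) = 8786612057/234000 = 37549.62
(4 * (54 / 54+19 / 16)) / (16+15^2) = 0.04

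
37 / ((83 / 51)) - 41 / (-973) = 1839454 / 80759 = 22.78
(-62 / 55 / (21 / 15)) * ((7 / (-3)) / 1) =62 / 33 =1.88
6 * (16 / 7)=96 / 7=13.71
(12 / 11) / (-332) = -3 / 913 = -0.00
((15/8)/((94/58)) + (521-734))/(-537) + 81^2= 441608095/67304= 6561.39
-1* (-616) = 616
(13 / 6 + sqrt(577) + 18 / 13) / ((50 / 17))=4709 / 3900 + 17 * sqrt(577) / 50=9.37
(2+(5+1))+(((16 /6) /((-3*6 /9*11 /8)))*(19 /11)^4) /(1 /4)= -12815864 /483153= -26.53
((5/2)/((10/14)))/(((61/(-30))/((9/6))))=-315/122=-2.58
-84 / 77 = -12 / 11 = -1.09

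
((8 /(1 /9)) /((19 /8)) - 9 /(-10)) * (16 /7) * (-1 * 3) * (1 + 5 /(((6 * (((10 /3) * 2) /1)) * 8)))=-231309 /1064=-217.40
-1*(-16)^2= -256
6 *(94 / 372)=47 / 31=1.52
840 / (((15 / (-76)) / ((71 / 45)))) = -6715.02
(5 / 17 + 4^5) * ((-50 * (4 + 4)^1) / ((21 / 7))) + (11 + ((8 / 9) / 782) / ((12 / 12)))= -480560087 / 3519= -136561.55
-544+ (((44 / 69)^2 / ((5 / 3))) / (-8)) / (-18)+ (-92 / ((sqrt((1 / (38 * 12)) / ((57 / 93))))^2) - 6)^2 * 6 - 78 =272367839470126591 / 68629815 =3968651809.28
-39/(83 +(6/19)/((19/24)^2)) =-267501/572753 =-0.47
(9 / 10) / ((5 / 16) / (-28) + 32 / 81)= 2.34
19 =19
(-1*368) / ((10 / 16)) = -2944 / 5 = -588.80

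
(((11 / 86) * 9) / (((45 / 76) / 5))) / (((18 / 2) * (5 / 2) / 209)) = 174724 / 1935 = 90.30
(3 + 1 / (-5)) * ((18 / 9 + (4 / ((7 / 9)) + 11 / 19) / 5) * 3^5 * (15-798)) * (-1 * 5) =795704958 / 95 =8375841.66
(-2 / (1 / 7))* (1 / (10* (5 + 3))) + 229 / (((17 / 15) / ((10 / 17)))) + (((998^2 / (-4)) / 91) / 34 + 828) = 911212447 / 1051960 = 866.20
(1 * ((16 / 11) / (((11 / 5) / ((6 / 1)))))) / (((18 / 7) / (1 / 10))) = 56 / 363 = 0.15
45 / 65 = 0.69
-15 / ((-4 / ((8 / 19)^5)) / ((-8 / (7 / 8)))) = -7864320 / 17332693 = -0.45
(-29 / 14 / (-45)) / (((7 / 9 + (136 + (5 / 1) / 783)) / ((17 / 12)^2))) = 243049 / 359862720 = 0.00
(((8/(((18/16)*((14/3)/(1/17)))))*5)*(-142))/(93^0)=-22720/357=-63.64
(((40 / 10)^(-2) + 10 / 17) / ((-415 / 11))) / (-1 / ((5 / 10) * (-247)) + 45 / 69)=-1005537 / 38492080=-0.03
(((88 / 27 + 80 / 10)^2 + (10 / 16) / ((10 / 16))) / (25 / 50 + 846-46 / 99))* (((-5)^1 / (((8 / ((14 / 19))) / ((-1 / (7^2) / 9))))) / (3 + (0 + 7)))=0.00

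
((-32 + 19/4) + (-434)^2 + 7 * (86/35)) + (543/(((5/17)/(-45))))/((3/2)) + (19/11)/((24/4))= 87753757/660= 132960.24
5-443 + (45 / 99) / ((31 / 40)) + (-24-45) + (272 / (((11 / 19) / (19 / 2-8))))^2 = 1860999067 / 3751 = 496134.12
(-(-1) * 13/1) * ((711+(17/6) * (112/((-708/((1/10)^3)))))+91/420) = 1227381389/132750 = 9245.81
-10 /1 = -10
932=932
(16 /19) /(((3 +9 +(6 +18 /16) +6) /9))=384 /1273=0.30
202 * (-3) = -606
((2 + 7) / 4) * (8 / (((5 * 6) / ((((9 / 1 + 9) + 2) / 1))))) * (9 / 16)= 27 / 4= 6.75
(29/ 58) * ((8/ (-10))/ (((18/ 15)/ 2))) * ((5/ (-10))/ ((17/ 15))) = 0.29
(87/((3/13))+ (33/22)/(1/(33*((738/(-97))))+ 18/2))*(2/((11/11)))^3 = 661064672/219089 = 3017.33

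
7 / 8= 0.88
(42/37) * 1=42/37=1.14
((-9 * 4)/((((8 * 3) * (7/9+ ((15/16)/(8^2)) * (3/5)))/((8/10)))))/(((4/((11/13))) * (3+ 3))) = -2304/42835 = -0.05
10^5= 100000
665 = 665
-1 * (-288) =288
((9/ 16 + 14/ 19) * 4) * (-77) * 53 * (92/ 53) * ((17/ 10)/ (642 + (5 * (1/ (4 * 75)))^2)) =-10949400/ 112309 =-97.49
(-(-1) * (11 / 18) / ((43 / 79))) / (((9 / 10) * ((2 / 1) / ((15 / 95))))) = 4345 / 44118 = 0.10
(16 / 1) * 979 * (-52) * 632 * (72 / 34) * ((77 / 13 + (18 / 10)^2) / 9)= -471698427904 / 425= -1109878653.89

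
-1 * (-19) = 19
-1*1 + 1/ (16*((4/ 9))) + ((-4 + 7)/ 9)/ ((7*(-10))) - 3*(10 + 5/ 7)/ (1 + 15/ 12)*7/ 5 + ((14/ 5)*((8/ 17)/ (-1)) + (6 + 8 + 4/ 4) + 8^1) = 93473/ 114240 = 0.82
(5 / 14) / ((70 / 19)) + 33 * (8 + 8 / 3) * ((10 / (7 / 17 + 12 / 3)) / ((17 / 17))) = 2346013 / 2940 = 797.96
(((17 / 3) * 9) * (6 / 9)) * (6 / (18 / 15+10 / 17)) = 4335 / 38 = 114.08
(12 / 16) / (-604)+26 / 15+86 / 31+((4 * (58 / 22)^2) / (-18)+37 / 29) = 50115906307 / 11826452880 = 4.24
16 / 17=0.94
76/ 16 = 19/ 4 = 4.75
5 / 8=0.62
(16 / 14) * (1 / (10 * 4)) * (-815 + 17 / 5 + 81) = -3653 / 175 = -20.87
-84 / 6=-14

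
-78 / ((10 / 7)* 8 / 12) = -819 / 10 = -81.90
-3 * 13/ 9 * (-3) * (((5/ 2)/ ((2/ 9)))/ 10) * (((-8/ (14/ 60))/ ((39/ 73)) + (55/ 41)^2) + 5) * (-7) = 39496095/ 6724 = 5873.90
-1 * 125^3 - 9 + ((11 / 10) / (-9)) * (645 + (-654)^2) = -60164677 / 30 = -2005489.23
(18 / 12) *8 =12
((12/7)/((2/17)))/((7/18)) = 1836/49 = 37.47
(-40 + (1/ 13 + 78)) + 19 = 742/ 13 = 57.08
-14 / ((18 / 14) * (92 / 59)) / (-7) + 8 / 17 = 10333 / 7038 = 1.47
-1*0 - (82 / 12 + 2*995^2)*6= -11880341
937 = 937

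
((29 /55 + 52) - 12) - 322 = -15481 /55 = -281.47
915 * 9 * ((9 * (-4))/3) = -98820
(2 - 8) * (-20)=120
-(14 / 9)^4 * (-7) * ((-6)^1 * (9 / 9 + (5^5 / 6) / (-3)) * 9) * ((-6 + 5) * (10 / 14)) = -596792560 / 2187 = -272881.83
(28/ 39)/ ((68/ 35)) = 245/ 663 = 0.37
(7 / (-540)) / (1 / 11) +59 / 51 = 9311 / 9180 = 1.01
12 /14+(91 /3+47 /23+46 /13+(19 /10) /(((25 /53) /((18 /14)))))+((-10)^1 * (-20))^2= 8979407573 /224250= 40041.95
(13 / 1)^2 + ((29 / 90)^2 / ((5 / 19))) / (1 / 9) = 776479 / 4500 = 172.55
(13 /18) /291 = 0.00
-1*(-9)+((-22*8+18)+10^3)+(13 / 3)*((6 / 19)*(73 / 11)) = 179757 / 209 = 860.08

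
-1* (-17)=17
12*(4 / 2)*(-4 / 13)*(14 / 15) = -448 / 65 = -6.89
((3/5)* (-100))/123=-20/41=-0.49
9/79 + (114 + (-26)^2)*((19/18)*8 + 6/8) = 10329017/1422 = 7263.73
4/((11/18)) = 72/11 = 6.55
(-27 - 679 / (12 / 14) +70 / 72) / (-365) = 5891 / 2628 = 2.24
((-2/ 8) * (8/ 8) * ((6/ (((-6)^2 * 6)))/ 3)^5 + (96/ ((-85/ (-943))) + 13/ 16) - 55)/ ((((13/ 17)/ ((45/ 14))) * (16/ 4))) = 5049907953912491/ 4754092621824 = 1062.22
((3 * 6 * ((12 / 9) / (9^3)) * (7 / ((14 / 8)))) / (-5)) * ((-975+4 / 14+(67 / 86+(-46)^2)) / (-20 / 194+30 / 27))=-66689731 / 2234925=-29.84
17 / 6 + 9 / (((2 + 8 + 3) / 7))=599 / 78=7.68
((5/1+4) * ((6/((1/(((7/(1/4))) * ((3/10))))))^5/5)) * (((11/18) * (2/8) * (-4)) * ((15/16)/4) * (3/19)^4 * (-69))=1464336149450328/407253125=3595641.28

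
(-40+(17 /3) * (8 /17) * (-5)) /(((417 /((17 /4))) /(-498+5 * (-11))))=376040 /1251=300.59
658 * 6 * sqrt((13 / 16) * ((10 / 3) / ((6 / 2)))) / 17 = 329 * sqrt(130) / 17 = 220.66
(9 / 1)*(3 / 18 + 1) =21 / 2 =10.50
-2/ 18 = -1/ 9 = -0.11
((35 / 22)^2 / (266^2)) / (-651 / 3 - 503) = -5 / 100641024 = -0.00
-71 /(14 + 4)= -71 /18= -3.94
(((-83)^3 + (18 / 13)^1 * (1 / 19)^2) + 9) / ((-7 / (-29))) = -77817269944 / 32851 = -2368794.56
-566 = -566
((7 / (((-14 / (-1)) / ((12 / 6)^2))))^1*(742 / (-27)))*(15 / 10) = -742 / 9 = -82.44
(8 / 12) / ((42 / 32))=32 / 63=0.51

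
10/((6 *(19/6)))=10/19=0.53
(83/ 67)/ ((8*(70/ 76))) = 1577/ 9380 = 0.17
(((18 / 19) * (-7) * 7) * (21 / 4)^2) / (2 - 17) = 64827 / 760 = 85.30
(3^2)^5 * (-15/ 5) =-177147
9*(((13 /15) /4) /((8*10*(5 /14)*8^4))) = 273 /16384000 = 0.00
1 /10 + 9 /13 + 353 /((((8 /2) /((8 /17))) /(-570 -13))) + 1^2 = -53503779 /2210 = -24209.85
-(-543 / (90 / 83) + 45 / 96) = 240143 / 480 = 500.30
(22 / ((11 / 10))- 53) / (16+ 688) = -3 / 64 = -0.05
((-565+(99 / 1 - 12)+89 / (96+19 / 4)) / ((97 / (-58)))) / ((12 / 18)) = 16728186 / 39091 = 427.93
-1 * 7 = -7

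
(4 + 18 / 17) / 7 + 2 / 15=1528 / 1785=0.86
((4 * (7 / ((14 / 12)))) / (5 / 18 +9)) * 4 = 10.35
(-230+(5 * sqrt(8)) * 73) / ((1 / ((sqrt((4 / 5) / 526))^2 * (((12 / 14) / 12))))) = -46 / 1841+146 * sqrt(2) / 1841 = 0.09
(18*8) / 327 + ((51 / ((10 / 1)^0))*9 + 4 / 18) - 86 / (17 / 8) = 6990865 / 16677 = 419.19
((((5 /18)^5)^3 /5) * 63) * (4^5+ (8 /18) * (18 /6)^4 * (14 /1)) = 8160400390625 /93703341895520256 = 0.00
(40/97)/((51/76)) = 0.61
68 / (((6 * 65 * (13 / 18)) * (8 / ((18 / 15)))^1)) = 153 / 4225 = 0.04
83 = 83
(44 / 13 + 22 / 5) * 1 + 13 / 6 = 3881 / 390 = 9.95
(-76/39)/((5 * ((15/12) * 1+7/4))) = -76/585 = -0.13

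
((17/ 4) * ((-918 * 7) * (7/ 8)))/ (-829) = 382347/ 13264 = 28.83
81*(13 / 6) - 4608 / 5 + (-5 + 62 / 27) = -202177 / 270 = -748.80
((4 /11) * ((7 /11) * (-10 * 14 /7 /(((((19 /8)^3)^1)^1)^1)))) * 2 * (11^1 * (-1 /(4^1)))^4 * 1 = -271040 /6859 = -39.52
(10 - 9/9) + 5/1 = 14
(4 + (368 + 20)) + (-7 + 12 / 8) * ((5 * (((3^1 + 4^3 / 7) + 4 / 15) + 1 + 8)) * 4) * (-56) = 396824 / 3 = 132274.67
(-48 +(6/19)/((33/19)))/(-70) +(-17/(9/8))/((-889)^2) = 267233921/391208895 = 0.68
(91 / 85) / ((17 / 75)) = 1365 / 289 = 4.72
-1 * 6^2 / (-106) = 18 / 53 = 0.34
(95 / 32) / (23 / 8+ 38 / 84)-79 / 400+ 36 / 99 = 2603129 / 2459600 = 1.06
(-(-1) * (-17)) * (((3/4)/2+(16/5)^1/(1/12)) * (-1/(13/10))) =26367/52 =507.06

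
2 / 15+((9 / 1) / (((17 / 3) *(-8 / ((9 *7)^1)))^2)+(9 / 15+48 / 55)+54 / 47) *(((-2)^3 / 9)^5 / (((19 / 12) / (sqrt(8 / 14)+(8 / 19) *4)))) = -2295208242578 / 196604348985 - 145088884736 *sqrt(7) / 72433181205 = -16.97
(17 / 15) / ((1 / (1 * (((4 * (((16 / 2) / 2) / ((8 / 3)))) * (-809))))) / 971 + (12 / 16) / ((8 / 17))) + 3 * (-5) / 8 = -5595393097 / 4807498040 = -1.16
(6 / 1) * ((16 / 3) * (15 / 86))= 240 / 43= 5.58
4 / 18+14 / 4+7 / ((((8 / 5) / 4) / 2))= 697 / 18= 38.72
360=360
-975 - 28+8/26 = -13035/13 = -1002.69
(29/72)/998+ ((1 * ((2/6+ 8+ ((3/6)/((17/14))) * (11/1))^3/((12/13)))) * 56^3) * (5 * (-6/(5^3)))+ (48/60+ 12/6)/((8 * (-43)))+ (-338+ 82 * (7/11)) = -1216947666473643049933/12523687030800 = -97171676.64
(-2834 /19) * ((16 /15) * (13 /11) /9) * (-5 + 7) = -1178944 /28215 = -41.78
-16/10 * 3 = -24/5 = -4.80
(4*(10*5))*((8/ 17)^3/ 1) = 102400/ 4913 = 20.84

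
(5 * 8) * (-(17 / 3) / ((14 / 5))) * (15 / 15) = -1700 / 21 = -80.95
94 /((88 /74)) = 1739 /22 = 79.05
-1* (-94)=94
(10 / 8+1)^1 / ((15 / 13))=39 / 20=1.95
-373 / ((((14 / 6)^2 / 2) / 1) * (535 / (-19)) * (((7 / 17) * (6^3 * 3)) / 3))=120479 / 2202060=0.05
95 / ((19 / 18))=90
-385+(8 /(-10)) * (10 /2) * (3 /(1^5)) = -397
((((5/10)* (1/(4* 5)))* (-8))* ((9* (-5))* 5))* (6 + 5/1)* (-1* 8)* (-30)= 118800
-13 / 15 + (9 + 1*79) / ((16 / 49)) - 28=7219 / 30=240.63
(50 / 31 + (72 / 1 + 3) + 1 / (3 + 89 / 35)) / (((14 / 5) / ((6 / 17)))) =9.68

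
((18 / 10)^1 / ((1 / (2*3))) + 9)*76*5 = 7524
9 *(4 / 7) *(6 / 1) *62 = 13392 / 7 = 1913.14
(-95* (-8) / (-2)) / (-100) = 19 / 5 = 3.80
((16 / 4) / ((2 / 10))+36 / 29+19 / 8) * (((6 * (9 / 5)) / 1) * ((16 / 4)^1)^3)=2366928 / 145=16323.64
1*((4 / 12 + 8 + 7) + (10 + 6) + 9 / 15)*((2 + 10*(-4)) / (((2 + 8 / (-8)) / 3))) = -18202 / 5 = -3640.40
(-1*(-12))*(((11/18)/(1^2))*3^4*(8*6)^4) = 3153199104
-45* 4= -180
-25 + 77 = 52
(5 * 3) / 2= 15 / 2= 7.50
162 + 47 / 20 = 3287 / 20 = 164.35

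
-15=-15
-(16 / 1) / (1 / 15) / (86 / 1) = -120 / 43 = -2.79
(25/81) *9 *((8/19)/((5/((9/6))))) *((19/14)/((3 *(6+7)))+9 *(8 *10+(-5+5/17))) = 62902430/264537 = 237.78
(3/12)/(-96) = -1/384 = -0.00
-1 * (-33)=33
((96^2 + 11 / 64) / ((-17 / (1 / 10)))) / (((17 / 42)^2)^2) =-22942340127 / 11358856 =-2019.78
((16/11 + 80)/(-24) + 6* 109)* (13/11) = 279110/363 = 768.90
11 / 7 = 1.57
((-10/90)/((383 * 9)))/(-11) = 1/341253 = 0.00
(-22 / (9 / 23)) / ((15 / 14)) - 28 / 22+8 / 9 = -78494 / 1485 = -52.86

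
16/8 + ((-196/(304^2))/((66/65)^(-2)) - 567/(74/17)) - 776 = -816485421357/902933200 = -904.26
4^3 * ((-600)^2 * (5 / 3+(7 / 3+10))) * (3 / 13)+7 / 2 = 1935360091 / 26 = 74436926.58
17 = 17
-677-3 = -680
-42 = -42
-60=-60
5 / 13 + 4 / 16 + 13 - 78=-3347 / 52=-64.37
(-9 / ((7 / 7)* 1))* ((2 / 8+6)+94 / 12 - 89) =2697 / 4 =674.25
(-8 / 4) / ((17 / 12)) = -24 / 17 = -1.41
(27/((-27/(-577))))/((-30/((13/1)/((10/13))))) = -97513/300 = -325.04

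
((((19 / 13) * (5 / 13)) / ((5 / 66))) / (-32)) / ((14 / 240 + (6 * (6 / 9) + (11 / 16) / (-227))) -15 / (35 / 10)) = 14944545 / 14849861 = 1.01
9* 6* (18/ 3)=324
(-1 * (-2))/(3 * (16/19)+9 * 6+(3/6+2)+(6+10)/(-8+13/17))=9348/265553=0.04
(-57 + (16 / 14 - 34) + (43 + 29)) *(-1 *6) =750 / 7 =107.14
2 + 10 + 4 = 16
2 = 2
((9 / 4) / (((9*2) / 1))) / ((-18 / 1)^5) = -1 / 15116544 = -0.00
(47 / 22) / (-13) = -47 / 286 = -0.16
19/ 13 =1.46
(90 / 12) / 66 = 5 / 44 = 0.11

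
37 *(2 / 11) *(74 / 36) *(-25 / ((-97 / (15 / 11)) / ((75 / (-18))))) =-4278125 / 211266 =-20.25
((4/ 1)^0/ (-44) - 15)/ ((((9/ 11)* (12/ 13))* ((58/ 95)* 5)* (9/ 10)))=-816335/ 112752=-7.24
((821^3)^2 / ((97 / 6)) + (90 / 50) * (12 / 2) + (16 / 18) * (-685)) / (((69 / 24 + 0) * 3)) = 661473871229609104096 / 301185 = 2196237764927234.44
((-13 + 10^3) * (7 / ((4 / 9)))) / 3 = 20727 / 4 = 5181.75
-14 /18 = -7 /9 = -0.78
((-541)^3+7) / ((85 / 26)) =-242167692 / 5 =-48433538.40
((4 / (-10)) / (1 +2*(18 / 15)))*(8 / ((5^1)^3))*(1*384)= -6144 / 2125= -2.89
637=637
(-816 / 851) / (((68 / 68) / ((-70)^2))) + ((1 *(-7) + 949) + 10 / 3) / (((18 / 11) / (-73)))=-1076951354 / 22977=-46870.84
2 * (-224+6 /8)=-893 /2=-446.50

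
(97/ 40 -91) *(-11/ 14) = 38973/ 560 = 69.59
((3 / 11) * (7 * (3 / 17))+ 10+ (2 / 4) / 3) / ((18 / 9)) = 11785 / 2244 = 5.25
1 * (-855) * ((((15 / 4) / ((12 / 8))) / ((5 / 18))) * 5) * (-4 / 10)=15390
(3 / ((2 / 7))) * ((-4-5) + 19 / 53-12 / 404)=-974757 / 10706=-91.05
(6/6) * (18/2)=9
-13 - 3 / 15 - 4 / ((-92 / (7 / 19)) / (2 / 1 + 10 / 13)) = -13.16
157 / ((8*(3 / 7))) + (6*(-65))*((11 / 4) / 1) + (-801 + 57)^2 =552509.29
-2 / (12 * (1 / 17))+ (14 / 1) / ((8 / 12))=109 / 6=18.17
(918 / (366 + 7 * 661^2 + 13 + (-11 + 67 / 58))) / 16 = 783 / 41743844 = 0.00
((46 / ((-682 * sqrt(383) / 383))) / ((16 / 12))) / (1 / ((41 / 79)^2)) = -115989 * sqrt(383) / 8512724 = -0.27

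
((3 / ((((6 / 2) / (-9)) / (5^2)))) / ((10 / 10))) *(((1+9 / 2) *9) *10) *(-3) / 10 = 66825 / 2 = 33412.50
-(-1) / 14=1 / 14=0.07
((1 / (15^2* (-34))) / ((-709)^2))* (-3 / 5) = 0.00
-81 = -81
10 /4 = 5 /2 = 2.50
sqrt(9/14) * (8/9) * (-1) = -4 * sqrt(14)/21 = -0.71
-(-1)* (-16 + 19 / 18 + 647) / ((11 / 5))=56885 / 198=287.30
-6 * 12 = -72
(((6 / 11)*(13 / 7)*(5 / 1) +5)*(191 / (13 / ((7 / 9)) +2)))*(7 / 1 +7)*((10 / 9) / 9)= 20723500 / 116721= 177.55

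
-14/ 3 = -4.67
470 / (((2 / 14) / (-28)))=-92120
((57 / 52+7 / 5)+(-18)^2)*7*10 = 594223 / 26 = 22854.73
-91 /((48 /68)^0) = -91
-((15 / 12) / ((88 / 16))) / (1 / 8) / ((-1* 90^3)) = 1 / 400950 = 0.00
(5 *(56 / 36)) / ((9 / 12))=280 / 27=10.37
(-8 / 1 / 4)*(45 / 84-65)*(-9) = -16245 / 14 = -1160.36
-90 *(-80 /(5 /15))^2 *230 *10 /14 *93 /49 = -554428800000 /343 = -1616410495.63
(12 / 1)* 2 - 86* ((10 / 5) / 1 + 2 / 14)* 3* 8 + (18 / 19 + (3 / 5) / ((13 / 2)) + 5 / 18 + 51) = -676365041 / 155610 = -4346.54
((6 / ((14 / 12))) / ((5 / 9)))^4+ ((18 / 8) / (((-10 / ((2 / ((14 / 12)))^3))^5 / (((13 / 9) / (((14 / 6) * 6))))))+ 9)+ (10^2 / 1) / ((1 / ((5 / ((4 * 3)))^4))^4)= 7352.57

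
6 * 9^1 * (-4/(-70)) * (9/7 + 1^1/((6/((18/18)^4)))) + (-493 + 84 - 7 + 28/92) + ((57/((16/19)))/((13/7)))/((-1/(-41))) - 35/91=1269049807/1172080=1082.73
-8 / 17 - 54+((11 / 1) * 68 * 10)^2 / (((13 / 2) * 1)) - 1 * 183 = 1902261119 / 221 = 8607516.38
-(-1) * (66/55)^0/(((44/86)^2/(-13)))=-24037/484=-49.66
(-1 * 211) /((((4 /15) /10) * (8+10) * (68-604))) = 5275 /6432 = 0.82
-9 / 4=-2.25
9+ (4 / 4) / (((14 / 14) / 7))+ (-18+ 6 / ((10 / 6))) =8 / 5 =1.60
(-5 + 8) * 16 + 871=919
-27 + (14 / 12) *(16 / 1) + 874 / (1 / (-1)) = -2647 / 3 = -882.33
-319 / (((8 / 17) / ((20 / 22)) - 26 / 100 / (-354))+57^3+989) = -95987100 / 56022319781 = -0.00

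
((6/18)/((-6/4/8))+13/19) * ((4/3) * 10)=-7480/513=-14.58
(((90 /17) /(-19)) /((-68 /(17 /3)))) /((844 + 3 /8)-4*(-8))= 20 /754851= 0.00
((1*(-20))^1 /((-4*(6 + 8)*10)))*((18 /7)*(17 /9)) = 0.17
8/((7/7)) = 8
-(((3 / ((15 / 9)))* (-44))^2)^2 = -24591257856 / 625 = -39346012.57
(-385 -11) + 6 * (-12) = -468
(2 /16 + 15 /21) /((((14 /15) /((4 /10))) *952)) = 141 /373184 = 0.00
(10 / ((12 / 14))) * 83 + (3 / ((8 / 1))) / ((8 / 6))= 92987 / 96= 968.61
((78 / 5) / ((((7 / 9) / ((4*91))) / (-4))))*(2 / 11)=-292032 / 55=-5309.67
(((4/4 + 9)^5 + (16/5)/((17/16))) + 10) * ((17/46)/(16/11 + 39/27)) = 420804747/33005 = 12749.73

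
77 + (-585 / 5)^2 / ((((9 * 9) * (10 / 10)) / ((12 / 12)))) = 246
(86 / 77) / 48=43 / 1848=0.02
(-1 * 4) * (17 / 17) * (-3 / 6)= 2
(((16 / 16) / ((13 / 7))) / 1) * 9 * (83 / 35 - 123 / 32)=-14841 / 2080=-7.14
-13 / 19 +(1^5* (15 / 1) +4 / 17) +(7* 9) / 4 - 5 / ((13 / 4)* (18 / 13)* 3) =1044103 / 34884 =29.93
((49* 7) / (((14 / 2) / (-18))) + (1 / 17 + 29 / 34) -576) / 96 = -49541 / 3264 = -15.18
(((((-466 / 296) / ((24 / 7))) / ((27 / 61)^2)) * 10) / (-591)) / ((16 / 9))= 30344755 / 1360302336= 0.02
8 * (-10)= -80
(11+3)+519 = 533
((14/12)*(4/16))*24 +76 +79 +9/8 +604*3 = 15801/8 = 1975.12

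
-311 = -311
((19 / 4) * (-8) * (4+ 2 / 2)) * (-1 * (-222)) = -42180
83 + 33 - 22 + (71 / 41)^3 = 6836485 / 68921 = 99.19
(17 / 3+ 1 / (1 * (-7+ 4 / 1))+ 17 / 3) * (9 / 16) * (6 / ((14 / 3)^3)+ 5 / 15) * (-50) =-1332375 / 10976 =-121.39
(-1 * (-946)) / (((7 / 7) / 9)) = 8514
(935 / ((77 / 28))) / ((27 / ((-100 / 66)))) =-17000 / 891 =-19.08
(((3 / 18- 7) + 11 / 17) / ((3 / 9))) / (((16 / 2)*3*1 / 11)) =-6941 / 816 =-8.51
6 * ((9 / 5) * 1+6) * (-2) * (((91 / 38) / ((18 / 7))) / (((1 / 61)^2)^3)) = -426640220083441 / 95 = -4490949685088.85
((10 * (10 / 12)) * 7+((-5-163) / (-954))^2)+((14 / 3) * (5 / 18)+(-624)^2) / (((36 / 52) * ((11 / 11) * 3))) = 384029565908 / 2047761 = 187536.32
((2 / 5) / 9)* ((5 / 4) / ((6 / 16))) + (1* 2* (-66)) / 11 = -320 / 27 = -11.85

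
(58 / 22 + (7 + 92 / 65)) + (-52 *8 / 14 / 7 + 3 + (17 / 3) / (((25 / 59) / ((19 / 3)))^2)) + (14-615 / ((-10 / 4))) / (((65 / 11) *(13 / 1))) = 11634586108 / 9095625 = 1279.14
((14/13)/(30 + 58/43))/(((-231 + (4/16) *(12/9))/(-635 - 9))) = 145383/1515826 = 0.10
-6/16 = -3/8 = -0.38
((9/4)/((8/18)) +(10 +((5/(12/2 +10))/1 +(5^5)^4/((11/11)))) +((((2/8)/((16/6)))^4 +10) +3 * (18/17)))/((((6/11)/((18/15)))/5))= 18700000000005598493483/17825792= 1049041748047189.07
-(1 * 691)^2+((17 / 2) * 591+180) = -944555 / 2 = -472277.50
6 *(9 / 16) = 27 / 8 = 3.38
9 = 9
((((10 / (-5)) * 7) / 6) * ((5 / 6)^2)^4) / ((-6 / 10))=13671875 / 15116544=0.90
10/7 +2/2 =17/7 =2.43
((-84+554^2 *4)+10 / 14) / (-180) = -190957 / 28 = -6819.89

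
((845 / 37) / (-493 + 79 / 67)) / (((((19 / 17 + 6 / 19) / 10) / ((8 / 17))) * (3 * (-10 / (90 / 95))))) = 113230 / 23520863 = 0.00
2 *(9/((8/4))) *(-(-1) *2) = 18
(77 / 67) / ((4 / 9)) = 693 / 268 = 2.59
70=70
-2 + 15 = 13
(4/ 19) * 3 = 12/ 19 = 0.63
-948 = -948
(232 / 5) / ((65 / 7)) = 1624 / 325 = 5.00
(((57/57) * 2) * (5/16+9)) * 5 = 745/8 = 93.12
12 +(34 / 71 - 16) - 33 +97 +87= 10471 / 71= 147.48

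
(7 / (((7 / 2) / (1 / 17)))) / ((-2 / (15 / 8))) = -15 / 136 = -0.11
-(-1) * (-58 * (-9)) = 522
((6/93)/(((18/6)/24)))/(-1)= -16/31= -0.52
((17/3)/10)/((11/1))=17/330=0.05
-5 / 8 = -0.62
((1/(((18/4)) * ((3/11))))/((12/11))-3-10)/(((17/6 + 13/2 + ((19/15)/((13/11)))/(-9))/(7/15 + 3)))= -670930/145539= -4.61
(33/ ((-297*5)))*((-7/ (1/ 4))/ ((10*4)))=0.02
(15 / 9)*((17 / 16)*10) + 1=449 / 24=18.71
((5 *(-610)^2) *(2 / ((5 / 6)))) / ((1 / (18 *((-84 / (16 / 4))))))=-1687845600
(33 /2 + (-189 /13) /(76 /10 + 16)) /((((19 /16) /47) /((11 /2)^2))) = 277138884 /14573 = 19017.28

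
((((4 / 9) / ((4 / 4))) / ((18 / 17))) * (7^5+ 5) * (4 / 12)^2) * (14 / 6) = 444584 / 243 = 1829.56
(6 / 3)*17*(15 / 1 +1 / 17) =512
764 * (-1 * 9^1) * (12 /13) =-82512 /13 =-6347.08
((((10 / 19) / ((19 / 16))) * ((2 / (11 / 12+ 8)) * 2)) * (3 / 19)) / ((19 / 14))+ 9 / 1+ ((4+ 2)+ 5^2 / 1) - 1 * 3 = 37.02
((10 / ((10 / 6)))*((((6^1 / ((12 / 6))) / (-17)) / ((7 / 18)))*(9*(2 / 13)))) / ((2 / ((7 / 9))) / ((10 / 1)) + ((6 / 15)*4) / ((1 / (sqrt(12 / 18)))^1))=787320 / 1332409- 1632960*sqrt(6) / 1332409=-2.41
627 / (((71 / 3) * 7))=1881 / 497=3.78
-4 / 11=-0.36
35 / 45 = 7 / 9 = 0.78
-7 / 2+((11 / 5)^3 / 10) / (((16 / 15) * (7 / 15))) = -7621 / 5600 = -1.36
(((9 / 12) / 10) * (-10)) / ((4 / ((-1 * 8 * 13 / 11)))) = 39 / 22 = 1.77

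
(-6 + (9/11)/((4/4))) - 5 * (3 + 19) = -1267/11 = -115.18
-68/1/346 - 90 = -15604/173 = -90.20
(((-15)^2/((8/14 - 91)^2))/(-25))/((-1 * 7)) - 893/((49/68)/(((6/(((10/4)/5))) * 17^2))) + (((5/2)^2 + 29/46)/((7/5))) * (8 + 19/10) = -1725111925345187/401401336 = -4297723.43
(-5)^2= 25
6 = 6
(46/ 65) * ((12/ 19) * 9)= 4968/ 1235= 4.02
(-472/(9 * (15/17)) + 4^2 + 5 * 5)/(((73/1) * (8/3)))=-2489/26280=-0.09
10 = 10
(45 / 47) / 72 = 5 / 376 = 0.01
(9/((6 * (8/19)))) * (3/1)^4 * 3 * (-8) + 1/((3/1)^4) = -1121929/162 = -6925.49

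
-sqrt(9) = -3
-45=-45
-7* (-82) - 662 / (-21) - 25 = 12191 / 21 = 580.52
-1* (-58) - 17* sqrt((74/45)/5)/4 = 58 - 17* sqrt(74)/60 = 55.56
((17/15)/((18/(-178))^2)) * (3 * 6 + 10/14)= 17640067/8505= 2074.08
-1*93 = -93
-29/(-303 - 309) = 29/612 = 0.05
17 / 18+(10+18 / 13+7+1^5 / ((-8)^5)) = 74104715 / 3833856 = 19.33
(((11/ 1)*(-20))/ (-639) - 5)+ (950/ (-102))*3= -354100/ 10863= -32.60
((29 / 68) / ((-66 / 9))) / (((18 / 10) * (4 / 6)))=-145 / 2992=-0.05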